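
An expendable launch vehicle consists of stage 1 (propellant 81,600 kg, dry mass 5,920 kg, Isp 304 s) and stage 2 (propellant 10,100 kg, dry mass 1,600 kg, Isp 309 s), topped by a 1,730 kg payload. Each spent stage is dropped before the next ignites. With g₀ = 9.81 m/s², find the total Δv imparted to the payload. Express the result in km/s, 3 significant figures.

Ignition mass of stage 1 = 81,600+5,920 + 10,100+1,600 + 1,730 = 100,950 kg.
Stage 1: m₀ = 100,950 kg, m_f = 100,950 − 81,600 = 19,350 kg; Δv = 304×9.81×ln(5.217) = 2982.2×1.6519 ≈ 4926 m/s.
Stage 2: m₀ = 13,430 kg, m_f = 13,430 − 10,100 = 3,330 kg; Δv = 309×9.81×ln(4.033) = 3031.3×1.3945 ≈ 4227 m/s.
Total Δv = 4926 + 4227 = 9153 m/s.

Δv ≈ 9.15 km/s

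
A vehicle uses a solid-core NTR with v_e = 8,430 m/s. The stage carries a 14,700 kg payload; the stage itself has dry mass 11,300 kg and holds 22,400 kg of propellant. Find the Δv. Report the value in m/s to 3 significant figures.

m₀ = payload + dry + propellant = 14,700 + 11,300 + 22,400 = 48,400 kg.
m_f = payload + dry = 14,700 + 11,300 = 26,000 kg.
Using Δv = v_e ln(m₀/m_f): Δv = v_e · ln(m₀/m_f) = 8430.0 × ln(1.862) = 8430.0 × 0.6214 ≈ 5238.4 m/s.

Δv ≈ 5240 m/s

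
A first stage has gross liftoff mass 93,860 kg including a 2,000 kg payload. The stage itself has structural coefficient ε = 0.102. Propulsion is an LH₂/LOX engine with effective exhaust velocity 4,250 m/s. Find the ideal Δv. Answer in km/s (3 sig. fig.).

Δv ≈ 8.97 km/s

Stage wet mass = m₀ − payload = 93,860 − 2,000 = 91,860 kg.
Stage dry mass = ε × stage wet mass = 0.102 × 91,860 = 9,369.72 kg.
Burnout mass m_f = stage dry + payload = 9,369.72 + 2,000 = 11,369.72 kg.
Using Δv = v_e ln(m₀/m_f): Δv = v_e · ln(93,860/11,369.72) = 4250.0 × ln(8.255) = 4250.0 × 2.1109 ≈ 8971 m/s.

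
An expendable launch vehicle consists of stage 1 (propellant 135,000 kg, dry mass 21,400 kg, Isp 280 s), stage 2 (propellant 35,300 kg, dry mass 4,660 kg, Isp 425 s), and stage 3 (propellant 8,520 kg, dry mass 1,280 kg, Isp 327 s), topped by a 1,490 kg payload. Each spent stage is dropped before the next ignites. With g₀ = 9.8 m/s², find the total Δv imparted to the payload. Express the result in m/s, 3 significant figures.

Δv ≈ 12200 m/s

Ignition mass of stage 1 = 135,000+21,400 + 35,300+4,660 + 8,520+1,280 + 1,490 = 207,650 kg.
Stage 1: m₀ = 207,650 kg, m_f = 207,650 − 135,000 = 72,650 kg; Δv = 280×9.8×ln(2.858) = 2744.0×1.0502 ≈ 2882 m/s.
Stage 2: m₀ = 51,250 kg, m_f = 51,250 − 35,300 = 15,950 kg; Δv = 425×9.8×ln(3.213) = 4165.0×1.1673 ≈ 4862 m/s.
Stage 3: m₀ = 11,290 kg, m_f = 11,290 − 8,520 = 2,770 kg; Δv = 327×9.8×ln(4.076) = 3204.6×1.4051 ≈ 4503 m/s.
Total Δv = 2882 + 4862 + 4503 = 12247 m/s.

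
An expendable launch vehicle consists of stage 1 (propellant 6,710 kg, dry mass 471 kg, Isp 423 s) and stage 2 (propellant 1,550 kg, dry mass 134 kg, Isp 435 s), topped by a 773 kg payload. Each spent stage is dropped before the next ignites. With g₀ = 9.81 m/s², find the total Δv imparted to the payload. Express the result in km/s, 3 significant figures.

Δv ≈ 9.20 km/s

Ignition mass of stage 1 = 6,710+471 + 1,550+134 + 773 = 9,638 kg.
Stage 1: m₀ = 9,638 kg, m_f = 9,638 − 6,710 = 2,928 kg; Δv = 423×9.81×ln(3.292) = 4149.6×1.1914 ≈ 4944 m/s.
Stage 2: m₀ = 2,457 kg, m_f = 2,457 − 1,550 = 907 kg; Δv = 435×9.81×ln(2.709) = 4267.4×0.9966 ≈ 4253 m/s.
Total Δv = 4944 + 4253 = 9197 m/s.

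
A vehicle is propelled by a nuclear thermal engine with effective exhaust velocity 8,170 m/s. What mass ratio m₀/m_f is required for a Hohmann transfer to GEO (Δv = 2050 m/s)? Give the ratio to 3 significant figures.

mass ratio ≈ 1.29

From the ideal rocket equation, m₀/m_f = exp(Δv / v_e) = exp(2050 / 8170.0) = exp(0.2509) = 1.2852.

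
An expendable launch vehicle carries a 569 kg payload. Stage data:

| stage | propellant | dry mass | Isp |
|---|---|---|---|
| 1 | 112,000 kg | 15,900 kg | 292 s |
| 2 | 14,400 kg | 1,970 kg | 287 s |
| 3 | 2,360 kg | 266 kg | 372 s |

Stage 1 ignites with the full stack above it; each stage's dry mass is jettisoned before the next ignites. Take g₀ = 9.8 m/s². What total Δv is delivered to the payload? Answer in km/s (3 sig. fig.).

Δv ≈ 12.7 km/s

Ignition mass of stage 1 = 112,000+15,900 + 14,400+1,970 + 2,360+266 + 569 = 147,465 kg.
Stage 1: m₀ = 147,465 kg, m_f = 147,465 − 112,000 = 35,465 kg; Δv = 292×9.8×ln(4.158) = 2861.6×1.4250 ≈ 4078 m/s.
Stage 2: m₀ = 19,565 kg, m_f = 19,565 − 14,400 = 5,165 kg; Δv = 287×9.8×ln(3.788) = 2812.6×1.3318 ≈ 3746 m/s.
Stage 3: m₀ = 3,195 kg, m_f = 3,195 − 2,360 = 835 kg; Δv = 372×9.8×ln(3.826) = 3645.6×1.3419 ≈ 4892 m/s.
Total Δv = 4078 + 3746 + 4892 = 12716 m/s.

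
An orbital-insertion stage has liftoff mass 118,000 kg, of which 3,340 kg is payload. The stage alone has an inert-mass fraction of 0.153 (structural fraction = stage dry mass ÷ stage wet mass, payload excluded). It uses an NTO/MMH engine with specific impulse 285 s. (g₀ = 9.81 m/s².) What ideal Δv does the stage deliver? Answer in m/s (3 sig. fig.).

Δv ≈ 4840 m/s

Stage wet mass = m₀ − payload = 118,000 − 3,340 = 114,660 kg.
Stage dry mass = ε × stage wet mass = 0.153 × 114,660 = 17,543 kg.
Burnout mass m_f = stage dry + payload = 17,543 + 3,340 = 20,883 kg.
v_e = Isp · g₀ = 285 × 9.81 = 2795.9 m/s.
From the ideal rocket equation, Δv = v_e · ln(118,000/20,883) = 2795.9 × ln(5.651) = 2795.9 × 1.7317 ≈ 4842 m/s.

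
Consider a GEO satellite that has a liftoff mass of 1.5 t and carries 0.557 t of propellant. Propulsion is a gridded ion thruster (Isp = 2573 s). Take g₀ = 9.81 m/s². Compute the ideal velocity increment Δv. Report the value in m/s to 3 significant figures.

v_e = Isp · g₀ = 2573 × 9.81 = 25241.1 m/s.
m_f = m₀ − m_prop = 1.5 − 0.557 = 0.943 t.
Using Δv = v_e ln(m₀/m_f): Δv = v_e · ln(m₀/m_f) = 25241.1 × ln(1.591) = 25241.1 × 0.4642 ≈ 11715.8 m/s.

Δv ≈ 11700 m/s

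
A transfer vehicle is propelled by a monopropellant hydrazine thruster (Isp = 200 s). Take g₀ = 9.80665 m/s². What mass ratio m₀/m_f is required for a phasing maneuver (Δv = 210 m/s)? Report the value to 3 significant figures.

v_e = Isp · g₀ = 200 × 9.80665 = 1961.3 m/s.
From the ideal rocket equation, m₀/m_f = exp(Δv / v_e) = exp(210 / 1961.3) = exp(0.1071) = 1.1130.

mass ratio ≈ 1.11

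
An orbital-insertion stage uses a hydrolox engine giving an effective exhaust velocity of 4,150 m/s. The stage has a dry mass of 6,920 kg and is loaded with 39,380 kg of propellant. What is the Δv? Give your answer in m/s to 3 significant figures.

Δv ≈ 7890 m/s

m₀ = m_dry + m_prop = 6,920 + 39,380 = 46,300 kg.
Δv = v_e · ln(m₀/m_f) = 4150.0 × ln(6.691) = 4150.0 × 1.9007 ≈ 7888.0 m/s.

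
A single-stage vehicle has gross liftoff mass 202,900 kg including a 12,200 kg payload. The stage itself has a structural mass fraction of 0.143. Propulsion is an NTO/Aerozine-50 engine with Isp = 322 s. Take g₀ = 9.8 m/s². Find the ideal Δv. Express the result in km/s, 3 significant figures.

Stage wet mass = m₀ − payload = 202,900 − 12,200 = 190,700 kg.
Stage dry mass = ε × stage wet mass = 0.143 × 190,700 = 27,270.1 kg.
Burnout mass m_f = stage dry + payload = 27,270.1 + 12,200 = 39,470.1 kg.
v_e = Isp · g₀ = 322 × 9.8 = 3155.6 m/s.
By the Tsiolkovsky rocket equation, Δv = v_e · ln(202,900/39,470.1) = 3155.6 × ln(5.141) = 3155.6 × 1.6372 ≈ 5166 m/s.

Δv ≈ 5.17 km/s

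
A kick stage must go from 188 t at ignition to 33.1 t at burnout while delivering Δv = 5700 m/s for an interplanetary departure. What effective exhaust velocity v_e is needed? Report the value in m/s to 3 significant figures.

v_e ≈ 3280 m/s

ln(m₀/m_f) = ln(188000/33100) = ln(5.68) = 1.7369.
From the ideal rocket equation, v_e = Δv / ln(m₀/m_f) = 5700 / 1.7369 = 3281.7 m/s.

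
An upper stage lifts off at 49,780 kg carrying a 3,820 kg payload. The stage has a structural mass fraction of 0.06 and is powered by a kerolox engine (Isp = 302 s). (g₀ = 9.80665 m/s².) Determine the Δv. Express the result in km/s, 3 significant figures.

Δv ≈ 5.99 km/s

Stage wet mass = m₀ − payload = 49,780 − 3,820 = 45,960 kg.
Stage dry mass = ε × stage wet mass = 0.06 × 45,960 = 2,757.6 kg.
Burnout mass m_f = stage dry + payload = 2,757.6 + 3,820 = 6,577.6 kg.
v_e = Isp · g₀ = 302 × 9.80665 = 2961.6 m/s.
Δv = v_e · ln(49,780/6,577.6) = 2961.6 × ln(7.568) = 2961.6 × 2.0239 ≈ 5994 m/s.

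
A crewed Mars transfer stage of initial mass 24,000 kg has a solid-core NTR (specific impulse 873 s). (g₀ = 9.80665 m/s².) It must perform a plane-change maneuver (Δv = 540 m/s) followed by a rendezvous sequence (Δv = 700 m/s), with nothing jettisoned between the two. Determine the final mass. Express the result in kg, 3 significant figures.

v_e = Isp · g₀ = 873 × 9.80665 = 8561.2 m/s.
After the first burn: m = 24000 × exp(−540/8561.2) = 24000 × 0.93887 = 22,532.9 kg.
After the second burn: m = 22,532.9 × exp(−700/8561.2) = 22,532.9 × 0.92149 = 20,763.8 kg.

final mass ≈ 20800 kg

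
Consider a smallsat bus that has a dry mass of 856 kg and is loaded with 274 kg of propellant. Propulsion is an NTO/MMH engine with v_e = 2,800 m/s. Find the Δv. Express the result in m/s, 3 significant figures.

Δv ≈ 778 m/s

m₀ = m_dry + m_prop = 856 + 274 = 1,130 kg.
Δv = v_e · ln(m₀/m_f) = 2800.0 × ln(1.32) = 2800.0 × 0.2777 ≈ 777.6 m/s.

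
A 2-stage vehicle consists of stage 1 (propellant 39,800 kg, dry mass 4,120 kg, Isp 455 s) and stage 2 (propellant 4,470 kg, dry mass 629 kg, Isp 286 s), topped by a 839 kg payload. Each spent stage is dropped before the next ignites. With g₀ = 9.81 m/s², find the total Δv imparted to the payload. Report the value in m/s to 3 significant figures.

Ignition mass of stage 1 = 39,800+4,120 + 4,470+629 + 839 = 49,858 kg.
Stage 1: m₀ = 49,858 kg, m_f = 49,858 − 39,800 = 10,058 kg; Δv = 455×9.81×ln(4.957) = 4463.6×1.6008 ≈ 7145 m/s.
Stage 2: m₀ = 5,938 kg, m_f = 5,938 − 4,470 = 1,468 kg; Δv = 286×9.81×ln(4.045) = 2805.7×1.3975 ≈ 3921 m/s.
Total Δv = 7145 + 3921 = 11066 m/s.

Δv ≈ 11100 m/s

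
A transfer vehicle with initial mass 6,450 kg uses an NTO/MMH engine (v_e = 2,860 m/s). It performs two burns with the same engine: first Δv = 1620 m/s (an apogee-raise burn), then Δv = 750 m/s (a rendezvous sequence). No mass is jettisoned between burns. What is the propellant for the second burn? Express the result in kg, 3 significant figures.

propellant for the second burn ≈ 844 kg

After the first burn: m = 6450 × exp(−1620/2860.0) = 6450 × 0.56755 = 3,660.7 kg.
After the second burn: m = 3,660.7 × exp(−750/2860.0) = 3,660.7 × 0.76933 = 2,816.29 kg.
Second-burn propellant = 3,660.7 − 2,816.29 = 844.41 kg.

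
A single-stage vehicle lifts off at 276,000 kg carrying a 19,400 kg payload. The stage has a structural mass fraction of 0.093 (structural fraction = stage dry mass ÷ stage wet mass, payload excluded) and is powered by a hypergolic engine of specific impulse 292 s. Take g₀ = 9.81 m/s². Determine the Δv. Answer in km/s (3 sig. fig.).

Δv ≈ 5.31 km/s

Stage wet mass = m₀ − payload = 276,000 − 19,400 = 256,600 kg.
Stage dry mass = ε × stage wet mass = 0.093 × 256,600 = 23,863.8 kg.
Burnout mass m_f = stage dry + payload = 23,863.8 + 19,400 = 43,263.8 kg.
v_e = Isp · g₀ = 292 × 9.81 = 2864.5 m/s.
Using Δv = v_e ln(m₀/m_f): Δv = v_e · ln(276,000/43,263.8) = 2864.5 × ln(6.379) = 2864.5 × 1.8531 ≈ 5308 m/s.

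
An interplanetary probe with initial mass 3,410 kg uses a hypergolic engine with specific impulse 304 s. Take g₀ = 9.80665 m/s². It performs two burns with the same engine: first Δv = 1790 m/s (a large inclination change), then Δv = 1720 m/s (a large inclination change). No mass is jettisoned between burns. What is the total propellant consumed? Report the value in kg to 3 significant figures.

total propellant consumed ≈ 2360 kg

v_e = Isp · g₀ = 304 × 9.80665 = 2981.2 m/s.
After the first burn: m = 3410 × exp(−1790/2981.2) = 3410 × 0.54858 = 1,870.66 kg.
After the second burn: m = 1,870.66 × exp(−1720/2981.2) = 1,870.66 × 0.56161 = 1,050.58 kg.
Total propellant = m₀ − m_final = 3410 − 1,050.58 = 2,359.42 kg.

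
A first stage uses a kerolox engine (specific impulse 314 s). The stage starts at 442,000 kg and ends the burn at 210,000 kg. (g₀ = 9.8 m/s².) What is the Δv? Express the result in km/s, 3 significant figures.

v_e = Isp · g₀ = 314 × 9.8 = 3077.2 m/s.
Rocket equation: Δv = v_e · ln(m₀/m_f) = 3077.2 × ln(2.105) = 3077.2 × 0.7442 ≈ 2290.1 m/s.

Δv ≈ 2.29 km/s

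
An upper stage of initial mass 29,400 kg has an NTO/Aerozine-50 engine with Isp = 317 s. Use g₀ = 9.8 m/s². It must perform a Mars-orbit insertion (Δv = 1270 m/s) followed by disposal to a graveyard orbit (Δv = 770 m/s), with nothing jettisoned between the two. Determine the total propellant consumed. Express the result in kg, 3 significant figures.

total propellant consumed ≈ 14200 kg

v_e = Isp · g₀ = 317 × 9.8 = 3106.6 m/s.
After the first burn: m = 29400 × exp(−1270/3106.6) = 29400 × 0.66444 = 19,534.5 kg.
After the second burn: m = 19,534.5 × exp(−770/3106.6) = 19,534.5 × 0.78047 = 15,246.1 kg.
Total propellant = m₀ − m_final = 29400 − 15,246.1 = 14,153.9 kg.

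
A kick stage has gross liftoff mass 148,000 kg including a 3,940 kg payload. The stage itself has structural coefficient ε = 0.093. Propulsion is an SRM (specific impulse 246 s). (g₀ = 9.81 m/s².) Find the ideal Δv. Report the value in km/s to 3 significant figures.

Stage wet mass = m₀ − payload = 148,000 − 3,940 = 144,060 kg.
Stage dry mass = ε × stage wet mass = 0.093 × 144,060 = 13,397.6 kg.
Burnout mass m_f = stage dry + payload = 13,397.6 + 3,940 = 17,337.6 kg.
v_e = Isp · g₀ = 246 × 9.81 = 2413.3 m/s.
Rocket equation: Δv = v_e · ln(148,000/17,337.6) = 2413.3 × ln(8.536) = 2413.3 × 2.1443 ≈ 5175 m/s.

Δv ≈ 5.17 km/s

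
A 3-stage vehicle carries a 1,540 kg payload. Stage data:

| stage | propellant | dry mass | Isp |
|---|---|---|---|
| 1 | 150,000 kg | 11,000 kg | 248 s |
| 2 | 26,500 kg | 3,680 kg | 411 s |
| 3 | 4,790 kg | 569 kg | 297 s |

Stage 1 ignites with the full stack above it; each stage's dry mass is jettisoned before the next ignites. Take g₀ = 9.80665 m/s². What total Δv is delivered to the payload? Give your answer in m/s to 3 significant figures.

Ignition mass of stage 1 = 150,000+11,000 + 26,500+3,680 + 4,790+569 + 1,540 = 198,079 kg.
Stage 1: m₀ = 198,079 kg, m_f = 198,079 − 150,000 = 48,079 kg; Δv = 248×9.80665×ln(4.12) = 2432.0×1.4158 ≈ 3443 m/s.
Stage 2: m₀ = 37,079 kg, m_f = 37,079 − 26,500 = 10,579 kg; Δv = 411×9.80665×ln(3.505) = 4030.5×1.2542 ≈ 5055 m/s.
Stage 3: m₀ = 6,899 kg, m_f = 6,899 − 4,790 = 2,109 kg; Δv = 297×9.80665×ln(3.271) = 2912.6×1.1852 ≈ 3452 m/s.
Total Δv = 3443 + 5055 + 3452 = 11950 m/s.

Δv ≈ 12000 m/s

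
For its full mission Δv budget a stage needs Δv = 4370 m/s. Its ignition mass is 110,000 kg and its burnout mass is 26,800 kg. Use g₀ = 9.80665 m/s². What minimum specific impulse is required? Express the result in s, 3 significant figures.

ln(m₀/m_f) = ln(110000/26800) = ln(4.104) = 1.4121.
From the ideal rocket equation, v_e = Δv / ln(m₀/m_f) = 4370 / 1.4121 = 3094.7 m/s.
Isp = v_e / g₀ = 3094.7 / 9.80665 = 315.6 s.

Isp ≈ 316 s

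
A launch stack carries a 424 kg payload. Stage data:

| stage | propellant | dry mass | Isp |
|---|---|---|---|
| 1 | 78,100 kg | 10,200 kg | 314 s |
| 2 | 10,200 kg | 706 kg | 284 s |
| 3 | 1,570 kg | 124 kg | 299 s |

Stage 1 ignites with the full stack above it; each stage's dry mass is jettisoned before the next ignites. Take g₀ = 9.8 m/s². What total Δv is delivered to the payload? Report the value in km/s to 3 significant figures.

Ignition mass of stage 1 = 78,100+10,200 + 10,200+706 + 1,570+124 + 424 = 101,324 kg.
Stage 1: m₀ = 101,324 kg, m_f = 101,324 − 78,100 = 23,224 kg; Δv = 314×9.8×ln(4.363) = 3077.2×1.4731 ≈ 4533 m/s.
Stage 2: m₀ = 13,024 kg, m_f = 13,024 − 10,200 = 2,824 kg; Δv = 284×9.8×ln(4.612) = 2783.2×1.5286 ≈ 4255 m/s.
Stage 3: m₀ = 2,118 kg, m_f = 2,118 − 1,570 = 548 kg; Δv = 299×9.8×ln(3.865) = 2930.2×1.3520 ≈ 3961 m/s.
Total Δv = 4533 + 4255 + 3961 = 12749 m/s.

Δv ≈ 12.7 km/s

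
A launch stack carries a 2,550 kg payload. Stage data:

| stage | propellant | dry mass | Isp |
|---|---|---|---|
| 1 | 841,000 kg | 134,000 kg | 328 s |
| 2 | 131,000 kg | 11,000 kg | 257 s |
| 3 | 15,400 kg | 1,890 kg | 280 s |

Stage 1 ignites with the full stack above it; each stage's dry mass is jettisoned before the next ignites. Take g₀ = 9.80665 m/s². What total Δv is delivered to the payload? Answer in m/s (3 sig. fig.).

Δv ≈ 12600 m/s

Ignition mass of stage 1 = 841,000+134,000 + 131,000+11,000 + 15,400+1,890 + 2,550 = 1,136,840 kg.
Stage 1: m₀ = 1,136,840 kg, m_f = 1,136,840 − 841,000 = 295,840 kg; Δv = 328×9.80665×ln(3.843) = 3216.6×1.3462 ≈ 4330 m/s.
Stage 2: m₀ = 161,840 kg, m_f = 161,840 − 131,000 = 30,840 kg; Δv = 257×9.80665×ln(5.248) = 2520.3×1.6578 ≈ 4178 m/s.
Stage 3: m₀ = 19,840 kg, m_f = 19,840 − 15,400 = 4,440 kg; Δv = 280×9.80665×ln(4.468) = 2745.9×1.4970 ≈ 4111 m/s.
Total Δv = 4330 + 4178 + 4111 = 12619 m/s.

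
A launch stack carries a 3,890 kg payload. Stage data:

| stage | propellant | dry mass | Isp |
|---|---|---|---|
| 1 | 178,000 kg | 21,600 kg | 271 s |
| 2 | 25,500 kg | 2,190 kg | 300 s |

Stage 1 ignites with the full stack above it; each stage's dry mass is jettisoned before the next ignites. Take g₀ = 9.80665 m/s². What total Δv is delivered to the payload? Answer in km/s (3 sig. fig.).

Δv ≈ 8.75 km/s

Ignition mass of stage 1 = 178,000+21,600 + 25,500+2,190 + 3,890 = 231,180 kg.
Stage 1: m₀ = 231,180 kg, m_f = 231,180 − 178,000 = 53,180 kg; Δv = 271×9.80665×ln(4.347) = 2657.6×1.4695 ≈ 3905 m/s.
Stage 2: m₀ = 31,580 kg, m_f = 31,580 − 25,500 = 6,080 kg; Δv = 300×9.80665×ln(5.194) = 2942.0×1.6475 ≈ 4847 m/s.
Total Δv = 3905 + 4847 = 8752 m/s.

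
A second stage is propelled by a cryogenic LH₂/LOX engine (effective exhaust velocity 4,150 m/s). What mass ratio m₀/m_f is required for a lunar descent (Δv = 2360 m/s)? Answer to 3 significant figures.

m₀/m_f = exp(Δv / v_e) = exp(2360 / 4150.0) = exp(0.5687) = 1.7659.

mass ratio ≈ 1.77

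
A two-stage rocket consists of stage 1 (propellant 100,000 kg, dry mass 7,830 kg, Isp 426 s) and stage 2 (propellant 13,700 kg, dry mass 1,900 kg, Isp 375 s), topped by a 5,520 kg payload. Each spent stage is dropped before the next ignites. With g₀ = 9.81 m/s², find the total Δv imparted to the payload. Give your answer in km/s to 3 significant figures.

Δv ≈ 10.1 km/s

Ignition mass of stage 1 = 100,000+7,830 + 13,700+1,900 + 5,520 = 128,950 kg.
Stage 1: m₀ = 128,950 kg, m_f = 128,950 − 100,000 = 28,950 kg; Δv = 426×9.81×ln(4.454) = 4179.1×1.4939 ≈ 6243 m/s.
Stage 2: m₀ = 21,120 kg, m_f = 21,120 − 13,700 = 7,420 kg; Δv = 375×9.81×ln(2.846) = 3678.8×1.0460 ≈ 3848 m/s.
Total Δv = 6243 + 3848 = 10091 m/s.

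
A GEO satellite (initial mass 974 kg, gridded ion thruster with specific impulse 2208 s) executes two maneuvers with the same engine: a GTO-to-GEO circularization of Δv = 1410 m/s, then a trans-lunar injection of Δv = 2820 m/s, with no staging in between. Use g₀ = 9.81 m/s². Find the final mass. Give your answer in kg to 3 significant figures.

final mass ≈ 801 kg

v_e = Isp · g₀ = 2208 × 9.81 = 21660.5 m/s.
After the first burn: m = 974 × exp(−1410/21660.5) = 974 × 0.93698 = 912.619 kg.
After the second burn: m = 912.619 × exp(−2820/21660.5) = 912.619 × 0.87793 = 801.216 kg.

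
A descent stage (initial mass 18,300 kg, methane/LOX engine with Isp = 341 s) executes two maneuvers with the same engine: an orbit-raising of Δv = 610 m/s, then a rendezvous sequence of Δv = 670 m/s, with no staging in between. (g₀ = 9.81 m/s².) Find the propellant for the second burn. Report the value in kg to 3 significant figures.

propellant for the second burn ≈ 2770 kg

v_e = Isp · g₀ = 341 × 9.81 = 3345.2 m/s.
After the first burn: m = 18300 × exp(−610/3345.2) = 18300 × 0.83331 = 15,249.6 kg.
After the second burn: m = 15,249.6 × exp(−670/3345.2) = 15,249.6 × 0.81850 = 12,481.8 kg.
Second-burn propellant = 15,249.6 − 12,481.8 = 2,767.8 kg.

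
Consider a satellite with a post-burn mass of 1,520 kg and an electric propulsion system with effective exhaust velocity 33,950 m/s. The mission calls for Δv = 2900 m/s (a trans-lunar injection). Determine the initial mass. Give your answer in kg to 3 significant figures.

initial mass ≈ 1660 kg

m₀/m_f = exp(Δv / v_e) = exp(2900 / 33950.0) = exp(0.0854) = 1.0892.
m₀ = m_f × 1.0892 = 1,520 × 1.0892 = 1,655.58 kg.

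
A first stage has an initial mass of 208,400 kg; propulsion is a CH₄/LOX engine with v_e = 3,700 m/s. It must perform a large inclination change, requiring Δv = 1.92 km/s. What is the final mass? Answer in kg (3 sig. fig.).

final mass ≈ 124000 kg

By the Tsiolkovsky rocket equation, m₀/m_f = exp(Δv / v_e) = exp(1920 / 3700.0) = exp(0.5189) = 1.6802.
m_f = m₀ / 1.6802 = 208,400 / 1.6802 = 124,033 kg.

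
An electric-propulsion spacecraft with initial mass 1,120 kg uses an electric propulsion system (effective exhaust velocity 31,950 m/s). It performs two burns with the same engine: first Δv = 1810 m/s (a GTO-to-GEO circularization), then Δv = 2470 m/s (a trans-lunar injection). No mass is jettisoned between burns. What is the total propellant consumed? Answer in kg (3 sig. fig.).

total propellant consumed ≈ 140 kg

After the first burn: m = 1120 × exp(−1810/31950.0) = 1120 × 0.94492 = 1,058.31 kg.
After the second burn: m = 1,058.31 × exp(−2470/31950.0) = 1,058.31 × 0.92560 = 979.572 kg.
Total propellant = m₀ − m_final = 1120 − 979.572 = 140.428 kg.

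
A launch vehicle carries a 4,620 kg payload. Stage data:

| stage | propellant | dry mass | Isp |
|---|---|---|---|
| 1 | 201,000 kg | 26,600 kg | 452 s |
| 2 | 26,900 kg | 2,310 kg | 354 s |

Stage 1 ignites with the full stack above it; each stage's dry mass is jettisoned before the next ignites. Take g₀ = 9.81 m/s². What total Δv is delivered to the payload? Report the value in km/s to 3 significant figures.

Δv ≈ 12.0 km/s

Ignition mass of stage 1 = 201,000+26,600 + 26,900+2,310 + 4,620 = 261,430 kg.
Stage 1: m₀ = 261,430 kg, m_f = 261,430 − 201,000 = 60,430 kg; Δv = 452×9.81×ln(4.326) = 4434.1×1.4647 ≈ 6495 m/s.
Stage 2: m₀ = 33,830 kg, m_f = 33,830 − 26,900 = 6,930 kg; Δv = 354×9.81×ln(4.882) = 3472.7×1.5855 ≈ 5506 m/s.
Total Δv = 6495 + 5506 = 12001 m/s.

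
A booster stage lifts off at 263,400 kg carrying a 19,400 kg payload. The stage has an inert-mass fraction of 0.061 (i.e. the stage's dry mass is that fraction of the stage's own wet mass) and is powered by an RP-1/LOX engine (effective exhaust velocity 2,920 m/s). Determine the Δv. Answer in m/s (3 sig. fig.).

Δv ≈ 5950 m/s

Stage wet mass = m₀ − payload = 263,400 − 19,400 = 244,000 kg.
Stage dry mass = ε × stage wet mass = 0.061 × 244,000 = 14,884 kg.
Burnout mass m_f = stage dry + payload = 14,884 + 19,400 = 34,284 kg.
Rocket equation: Δv = v_e · ln(263,400/34,284) = 2920.0 × ln(7.683) = 2920.0 × 2.0390 ≈ 5954 m/s.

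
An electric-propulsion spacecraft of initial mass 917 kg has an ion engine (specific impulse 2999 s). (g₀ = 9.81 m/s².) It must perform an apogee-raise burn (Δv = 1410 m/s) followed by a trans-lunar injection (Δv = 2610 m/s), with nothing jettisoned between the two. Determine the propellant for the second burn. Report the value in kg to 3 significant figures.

v_e = Isp · g₀ = 2999 × 9.81 = 29420.2 m/s.
After the first burn: m = 917 × exp(−1410/29420.2) = 917 × 0.95320 = 874.084 kg.
After the second burn: m = 874.084 × exp(−2610/29420.2) = 874.084 × 0.91511 = 799.883 kg.
Second-burn propellant = 874.084 − 799.883 = 74.201 kg.

propellant for the second burn ≈ 74.2 kg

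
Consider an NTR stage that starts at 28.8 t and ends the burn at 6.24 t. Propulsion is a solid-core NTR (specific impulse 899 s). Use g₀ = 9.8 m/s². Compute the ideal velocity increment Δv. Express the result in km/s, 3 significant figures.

Δv ≈ 13.5 km/s

v_e = Isp · g₀ = 899 × 9.8 = 8810.2 m/s.
Δv = v_e · ln(m₀/m_f) = 8810.2 × ln(4.615) = 8810.2 × 1.5294 ≈ 13474.3 m/s.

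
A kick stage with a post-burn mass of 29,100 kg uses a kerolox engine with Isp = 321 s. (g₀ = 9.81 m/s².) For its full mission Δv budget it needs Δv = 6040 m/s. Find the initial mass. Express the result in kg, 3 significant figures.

v_e = Isp · g₀ = 321 × 9.81 = 3149.0 m/s.
m₀/m_f = exp(Δv / v_e) = exp(6040 / 3149.0) = exp(1.9181) = 6.8078.
m₀ = m_f × 6.8078 = 29,100 × 6.8078 = 198,107 kg.

initial mass ≈ 198000 kg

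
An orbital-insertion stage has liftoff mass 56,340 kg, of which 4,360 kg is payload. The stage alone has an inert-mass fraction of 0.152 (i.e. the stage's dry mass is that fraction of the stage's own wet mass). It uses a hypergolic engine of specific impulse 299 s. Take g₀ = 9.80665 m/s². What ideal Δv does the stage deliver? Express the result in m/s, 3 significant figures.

Δv ≈ 4470 m/s

Stage wet mass = m₀ − payload = 56,340 − 4,360 = 51,980 kg.
Stage dry mass = ε × stage wet mass = 0.152 × 51,980 = 7,900.96 kg.
Burnout mass m_f = stage dry + payload = 7,900.96 + 4,360 = 12,260.96 kg.
v_e = Isp · g₀ = 299 × 9.80665 = 2932.2 m/s.
Δv = v_e · ln(56,340/12,260.96) = 2932.2 × ln(4.595) = 2932.2 × 1.5250 ≈ 4472 m/s.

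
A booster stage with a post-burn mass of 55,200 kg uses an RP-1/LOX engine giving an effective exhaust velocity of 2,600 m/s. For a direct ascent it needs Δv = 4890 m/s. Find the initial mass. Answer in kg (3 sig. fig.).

initial mass ≈ 362000 kg

m₀/m_f = exp(Δv / v_e) = exp(4890 / 2600.0) = exp(1.8808) = 6.5585.
m₀ = m_f × 6.5585 = 55,200 × 6.5585 = 362,029 kg.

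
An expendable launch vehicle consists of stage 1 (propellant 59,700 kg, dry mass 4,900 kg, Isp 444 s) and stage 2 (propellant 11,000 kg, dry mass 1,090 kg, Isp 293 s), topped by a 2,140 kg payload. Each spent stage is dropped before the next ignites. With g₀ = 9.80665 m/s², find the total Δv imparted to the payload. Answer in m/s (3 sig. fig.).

Δv ≈ 10400 m/s

Ignition mass of stage 1 = 59,700+4,900 + 11,000+1,090 + 2,140 = 78,830 kg.
Stage 1: m₀ = 78,830 kg, m_f = 78,830 − 59,700 = 19,130 kg; Δv = 444×9.80665×ln(4.121) = 4354.2×1.4160 ≈ 6166 m/s.
Stage 2: m₀ = 14,230 kg, m_f = 14,230 − 11,000 = 3,230 kg; Δv = 293×9.80665×ln(4.406) = 2873.3×1.4829 ≈ 4261 m/s.
Total Δv = 6166 + 4261 = 10427 m/s.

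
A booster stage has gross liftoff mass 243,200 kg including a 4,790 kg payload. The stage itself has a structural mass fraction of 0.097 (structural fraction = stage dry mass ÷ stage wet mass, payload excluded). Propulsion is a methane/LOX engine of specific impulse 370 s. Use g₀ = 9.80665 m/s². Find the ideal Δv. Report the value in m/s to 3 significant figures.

Δv ≈ 7850 m/s

Stage wet mass = m₀ − payload = 243,200 − 4,790 = 238,410 kg.
Stage dry mass = ε × stage wet mass = 0.097 × 238,410 = 23,125.8 kg.
Burnout mass m_f = stage dry + payload = 23,125.8 + 4,790 = 27,915.8 kg.
v_e = Isp · g₀ = 370 × 9.80665 = 3628.5 m/s.
Δv = v_e · ln(243,200/27,915.8) = 3628.5 × ln(8.712) = 3628.5 × 2.1647 ≈ 7854 m/s.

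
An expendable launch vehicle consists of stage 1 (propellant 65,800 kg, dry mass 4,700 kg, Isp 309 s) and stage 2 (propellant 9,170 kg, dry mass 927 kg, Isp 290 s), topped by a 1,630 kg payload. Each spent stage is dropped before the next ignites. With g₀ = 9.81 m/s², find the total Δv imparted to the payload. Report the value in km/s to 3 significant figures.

Δv ≈ 9.22 km/s

Ignition mass of stage 1 = 65,800+4,700 + 9,170+927 + 1,630 = 82,227 kg.
Stage 1: m₀ = 82,227 kg, m_f = 82,227 − 65,800 = 16,427 kg; Δv = 309×9.81×ln(5.006) = 3031.3×1.6106 ≈ 4882 m/s.
Stage 2: m₀ = 11,727 kg, m_f = 11,727 − 9,170 = 2,557 kg; Δv = 290×9.81×ln(4.586) = 2844.9×1.5231 ≈ 4333 m/s.
Total Δv = 4882 + 4333 = 9215 m/s.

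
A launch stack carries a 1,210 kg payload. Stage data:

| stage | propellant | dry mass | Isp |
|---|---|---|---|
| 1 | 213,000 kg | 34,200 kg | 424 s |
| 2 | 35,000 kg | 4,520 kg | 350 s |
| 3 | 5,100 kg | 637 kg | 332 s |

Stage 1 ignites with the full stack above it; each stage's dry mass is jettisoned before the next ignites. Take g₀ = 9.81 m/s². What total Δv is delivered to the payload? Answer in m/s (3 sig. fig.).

Δv ≈ 14500 m/s

Ignition mass of stage 1 = 213,000+34,200 + 35,000+4,520 + 5,100+637 + 1,210 = 293,667 kg.
Stage 1: m₀ = 293,667 kg, m_f = 293,667 − 213,000 = 80,667 kg; Δv = 424×9.81×ln(3.64) = 4159.4×1.2921 ≈ 5374 m/s.
Stage 2: m₀ = 46,467 kg, m_f = 46,467 − 35,000 = 11,467 kg; Δv = 350×9.81×ln(4.052) = 3433.5×1.3993 ≈ 4804 m/s.
Stage 3: m₀ = 6,947 kg, m_f = 6,947 − 5,100 = 1,847 kg; Δv = 332×9.81×ln(3.761) = 3256.9×1.3247 ≈ 4315 m/s.
Total Δv = 5374 + 4804 + 4315 = 14493 m/s.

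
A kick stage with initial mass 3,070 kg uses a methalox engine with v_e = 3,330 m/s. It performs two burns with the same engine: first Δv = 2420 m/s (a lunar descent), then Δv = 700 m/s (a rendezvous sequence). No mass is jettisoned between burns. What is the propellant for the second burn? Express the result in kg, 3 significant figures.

propellant for the second burn ≈ 281 kg

After the first burn: m = 3070 × exp(−2420/3330.0) = 3070 × 0.48349 = 1,484.31 kg.
After the second burn: m = 1,484.31 × exp(−700/3330.0) = 1,484.31 × 0.81041 = 1,202.9 kg.
Second-burn propellant = 1,484.31 − 1,202.9 = 281.41 kg.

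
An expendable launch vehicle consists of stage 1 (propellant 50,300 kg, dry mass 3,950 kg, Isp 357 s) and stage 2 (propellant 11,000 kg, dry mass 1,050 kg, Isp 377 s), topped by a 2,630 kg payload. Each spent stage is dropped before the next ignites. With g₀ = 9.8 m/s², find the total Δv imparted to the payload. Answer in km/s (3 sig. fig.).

Ignition mass of stage 1 = 50,300+3,950 + 11,000+1,050 + 2,630 = 68,930 kg.
Stage 1: m₀ = 68,930 kg, m_f = 68,930 − 50,300 = 18,630 kg; Δv = 357×9.8×ln(3.7) = 3498.6×1.3083 ≈ 4577 m/s.
Stage 2: m₀ = 14,680 kg, m_f = 14,680 − 11,000 = 3,680 kg; Δv = 377×9.8×ln(3.989) = 3694.6×1.3836 ≈ 5112 m/s.
Total Δv = 4577 + 5112 = 9689 m/s.

Δv ≈ 9.69 km/s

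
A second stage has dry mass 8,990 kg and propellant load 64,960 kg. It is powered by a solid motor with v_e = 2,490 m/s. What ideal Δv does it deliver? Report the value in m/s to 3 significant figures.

Δv ≈ 5250 m/s

m₀ = m_dry + m_prop = 8,990 + 64,960 = 73,950 kg.
Using Δv = v_e ln(m₀/m_f): Δv = v_e · ln(m₀/m_f) = 2490.0 × ln(8.226) = 2490.0 × 2.1073 ≈ 5247.1 m/s.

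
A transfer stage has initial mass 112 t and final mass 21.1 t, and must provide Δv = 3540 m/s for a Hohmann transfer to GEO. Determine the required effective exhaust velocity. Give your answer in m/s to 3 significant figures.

ln(m₀/m_f) = ln(112000/21100) = ln(5.308) = 1.6692.
By the Tsiolkovsky rocket equation, v_e = Δv / ln(m₀/m_f) = 3540 / 1.6692 = 2120.7 m/s.

v_e ≈ 2120 m/s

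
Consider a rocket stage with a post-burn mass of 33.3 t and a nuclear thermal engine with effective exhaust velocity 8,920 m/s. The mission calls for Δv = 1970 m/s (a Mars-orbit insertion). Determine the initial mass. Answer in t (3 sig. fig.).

Using Δv = v_e ln(m₀/m_f): m₀/m_f = exp(Δv / v_e) = exp(1970 / 8920.0) = exp(0.2209) = 1.2471.
m₀ = m_f × 1.2471 = 33.3 × 1.2471 = 41.5284 t.

initial mass ≈ 41.5 t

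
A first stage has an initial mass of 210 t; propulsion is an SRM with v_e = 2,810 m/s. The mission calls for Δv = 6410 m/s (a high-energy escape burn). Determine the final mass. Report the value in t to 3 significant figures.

m₀/m_f = exp(Δv / v_e) = exp(6410 / 2810.0) = exp(2.2811) = 9.7878.
m_f = m₀ / 9.7878 = 210 / 9.7878 = 21.4553 t.

final mass ≈ 21.5 t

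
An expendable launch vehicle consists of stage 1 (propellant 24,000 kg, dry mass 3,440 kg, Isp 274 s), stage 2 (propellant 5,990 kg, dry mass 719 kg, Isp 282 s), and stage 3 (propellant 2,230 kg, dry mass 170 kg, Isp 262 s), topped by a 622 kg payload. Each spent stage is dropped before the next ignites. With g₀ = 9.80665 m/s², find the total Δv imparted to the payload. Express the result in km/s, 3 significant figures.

Ignition mass of stage 1 = 24,000+3,440 + 5,990+719 + 2,230+170 + 622 = 37,171 kg.
Stage 1: m₀ = 37,171 kg, m_f = 37,171 − 24,000 = 13,171 kg; Δv = 274×9.80665×ln(2.822) = 2687.0×1.0375 ≈ 2788 m/s.
Stage 2: m₀ = 9,731 kg, m_f = 9,731 − 5,990 = 3,741 kg; Δv = 282×9.80665×ln(2.601) = 2765.5×0.9560 ≈ 2644 m/s.
Stage 3: m₀ = 3,022 kg, m_f = 3,022 − 2,230 = 792 kg; Δv = 262×9.80665×ln(3.816) = 2569.3×1.3391 ≈ 3441 m/s.
Total Δv = 2788 + 2644 + 3441 = 8873 m/s.

Δv ≈ 8.87 km/s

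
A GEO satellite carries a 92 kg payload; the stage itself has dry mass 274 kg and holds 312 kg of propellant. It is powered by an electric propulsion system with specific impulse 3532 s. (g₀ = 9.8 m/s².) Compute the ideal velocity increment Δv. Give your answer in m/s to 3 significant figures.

v_e = Isp · g₀ = 3532 × 9.8 = 34613.6 m/s.
m₀ = payload + dry + propellant = 92 + 274 + 312 = 678 kg.
m_f = payload + dry = 92 + 274 = 366 kg.
Rocket equation: Δv = v_e · ln(m₀/m_f) = 34613.6 × ln(1.852) = 34613.6 × 0.6165 ≈ 21339.8 m/s.

Δv ≈ 21300 m/s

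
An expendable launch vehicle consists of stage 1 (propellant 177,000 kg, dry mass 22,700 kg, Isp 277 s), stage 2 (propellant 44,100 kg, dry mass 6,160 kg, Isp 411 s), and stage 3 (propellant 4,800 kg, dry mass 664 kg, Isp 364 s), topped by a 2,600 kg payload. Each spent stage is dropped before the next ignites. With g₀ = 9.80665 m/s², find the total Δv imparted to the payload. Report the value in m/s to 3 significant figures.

Δv ≈ 12100 m/s

Ignition mass of stage 1 = 177,000+22,700 + 44,100+6,160 + 4,800+664 + 2,600 = 258,024 kg.
Stage 1: m₀ = 258,024 kg, m_f = 258,024 − 177,000 = 81,024 kg; Δv = 277×9.80665×ln(3.185) = 2716.4×1.1583 ≈ 3146 m/s.
Stage 2: m₀ = 58,324 kg, m_f = 58,324 − 44,100 = 14,224 kg; Δv = 411×9.80665×ln(4.1) = 4030.5×1.4111 ≈ 5687 m/s.
Stage 3: m₀ = 8,064 kg, m_f = 8,064 − 4,800 = 3,264 kg; Δv = 364×9.80665×ln(2.471) = 3569.6×0.9045 ≈ 3229 m/s.
Total Δv = 3146 + 5687 + 3229 = 12062 m/s.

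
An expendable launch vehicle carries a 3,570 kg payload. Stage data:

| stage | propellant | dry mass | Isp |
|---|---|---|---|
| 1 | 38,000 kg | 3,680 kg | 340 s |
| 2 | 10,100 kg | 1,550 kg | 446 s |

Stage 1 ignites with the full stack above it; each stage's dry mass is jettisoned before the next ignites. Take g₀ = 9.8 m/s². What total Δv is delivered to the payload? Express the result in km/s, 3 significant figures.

Δv ≈ 8.43 km/s

Ignition mass of stage 1 = 38,000+3,680 + 10,100+1,550 + 3,570 = 56,900 kg.
Stage 1: m₀ = 56,900 kg, m_f = 56,900 − 38,000 = 18,900 kg; Δv = 340×9.8×ln(3.011) = 3332.0×1.1021 ≈ 3672 m/s.
Stage 2: m₀ = 15,220 kg, m_f = 15,220 − 10,100 = 5,120 kg; Δv = 446×9.8×ln(2.973) = 4370.8×1.0895 ≈ 4762 m/s.
Total Δv = 3672 + 4762 = 8434 m/s.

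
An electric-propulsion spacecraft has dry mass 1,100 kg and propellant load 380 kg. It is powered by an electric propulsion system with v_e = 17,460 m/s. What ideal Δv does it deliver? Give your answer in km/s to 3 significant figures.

m₀ = m_dry + m_prop = 1,100 + 380 = 1,480 kg.
Δv = v_e · ln(m₀/m_f) = 17460.0 × ln(1.345) = 17460.0 × 0.2967 ≈ 5180.9 m/s.

Δv ≈ 5.18 km/s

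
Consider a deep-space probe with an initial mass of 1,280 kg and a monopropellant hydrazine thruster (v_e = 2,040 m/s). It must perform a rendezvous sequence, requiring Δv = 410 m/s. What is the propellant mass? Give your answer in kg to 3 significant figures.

From the ideal rocket equation, m₀/m_f = exp(Δv / v_e) = exp(410 / 2040.0) = exp(0.2010) = 1.2226.
m_f = 1,280 / 1.2226 = 1,046.95 kg, so propellant = m₀ − m_f = 1,280 − 1,046.95 = 233.05 kg.

propellant mass ≈ 233 kg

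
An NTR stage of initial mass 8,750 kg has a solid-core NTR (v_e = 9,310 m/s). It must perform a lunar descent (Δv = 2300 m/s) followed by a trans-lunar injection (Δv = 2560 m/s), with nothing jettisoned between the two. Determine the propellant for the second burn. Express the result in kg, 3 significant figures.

propellant for the second burn ≈ 1640 kg

After the first burn: m = 8750 × exp(−2300/9310.0) = 8750 × 0.78110 = 6,834.63 kg.
After the second burn: m = 6,834.63 × exp(−2560/9310.0) = 6,834.63 × 0.75959 = 5,191.52 kg.
Second-burn propellant = 6,834.63 − 5,191.52 = 1,643.11 kg.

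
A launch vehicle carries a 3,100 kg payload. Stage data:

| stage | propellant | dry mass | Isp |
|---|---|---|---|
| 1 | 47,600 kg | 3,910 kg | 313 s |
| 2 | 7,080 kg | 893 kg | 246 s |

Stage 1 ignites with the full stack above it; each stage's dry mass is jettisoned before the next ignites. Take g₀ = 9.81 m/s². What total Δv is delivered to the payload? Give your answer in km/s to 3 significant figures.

Δv ≈ 6.85 km/s

Ignition mass of stage 1 = 47,600+3,910 + 7,080+893 + 3,100 = 62,583 kg.
Stage 1: m₀ = 62,583 kg, m_f = 62,583 − 47,600 = 14,983 kg; Δv = 313×9.81×ln(4.177) = 3070.5×1.4296 ≈ 4390 m/s.
Stage 2: m₀ = 11,073 kg, m_f = 11,073 − 7,080 = 3,993 kg; Δv = 246×9.81×ln(2.773) = 2413.3×1.0200 ≈ 2461 m/s.
Total Δv = 4390 + 2461 = 6851 m/s.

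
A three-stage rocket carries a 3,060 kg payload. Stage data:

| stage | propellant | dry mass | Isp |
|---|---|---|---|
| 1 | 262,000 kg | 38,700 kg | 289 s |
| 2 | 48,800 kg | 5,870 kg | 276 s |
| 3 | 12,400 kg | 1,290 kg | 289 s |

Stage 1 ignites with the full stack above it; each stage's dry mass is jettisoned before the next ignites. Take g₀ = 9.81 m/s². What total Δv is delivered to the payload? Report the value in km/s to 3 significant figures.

Δv ≈ 10.4 km/s

Ignition mass of stage 1 = 262,000+38,700 + 48,800+5,870 + 12,400+1,290 + 3,060 = 372,120 kg.
Stage 1: m₀ = 372,120 kg, m_f = 372,120 − 262,000 = 110,120 kg; Δv = 289×9.81×ln(3.379) = 2835.1×1.2176 ≈ 3452 m/s.
Stage 2: m₀ = 71,420 kg, m_f = 71,420 − 48,800 = 22,620 kg; Δv = 276×9.81×ln(3.157) = 2707.6×1.1497 ≈ 3113 m/s.
Stage 3: m₀ = 16,750 kg, m_f = 16,750 − 12,400 = 4,350 kg; Δv = 289×9.81×ln(3.851) = 2835.1×1.3482 ≈ 3822 m/s.
Total Δv = 3452 + 3113 + 3822 = 10387 m/s.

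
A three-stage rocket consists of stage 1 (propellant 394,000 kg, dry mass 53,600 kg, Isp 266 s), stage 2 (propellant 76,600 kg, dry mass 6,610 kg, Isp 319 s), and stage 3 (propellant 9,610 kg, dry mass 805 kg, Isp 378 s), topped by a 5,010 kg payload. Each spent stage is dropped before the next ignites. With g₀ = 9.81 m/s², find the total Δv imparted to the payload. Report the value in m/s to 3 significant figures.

Δv ≈ 11600 m/s

Ignition mass of stage 1 = 394,000+53,600 + 76,600+6,610 + 9,610+805 + 5,010 = 546,235 kg.
Stage 1: m₀ = 546,235 kg, m_f = 546,235 − 394,000 = 152,235 kg; Δv = 266×9.81×ln(3.588) = 2609.5×1.2776 ≈ 3334 m/s.
Stage 2: m₀ = 98,635 kg, m_f = 98,635 − 76,600 = 22,035 kg; Δv = 319×9.81×ln(4.476) = 3129.4×1.4988 ≈ 4690 m/s.
Stage 3: m₀ = 15,425 kg, m_f = 15,425 − 9,610 = 5,815 kg; Δv = 378×9.81×ln(2.653) = 3708.2×0.9755 ≈ 3618 m/s.
Total Δv = 3334 + 4690 + 3618 = 11642 m/s.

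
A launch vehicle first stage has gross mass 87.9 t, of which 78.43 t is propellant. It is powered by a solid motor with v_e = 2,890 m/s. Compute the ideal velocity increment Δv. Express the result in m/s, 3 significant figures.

Δv ≈ 6440 m/s

m_f = m₀ − m_prop = 87.9 − 78.43 = 9.47 t.
Using Δv = v_e ln(m₀/m_f): Δv = v_e · ln(m₀/m_f) = 2890.0 × ln(9.282) = 2890.0 × 2.2281 ≈ 6439.1 m/s.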